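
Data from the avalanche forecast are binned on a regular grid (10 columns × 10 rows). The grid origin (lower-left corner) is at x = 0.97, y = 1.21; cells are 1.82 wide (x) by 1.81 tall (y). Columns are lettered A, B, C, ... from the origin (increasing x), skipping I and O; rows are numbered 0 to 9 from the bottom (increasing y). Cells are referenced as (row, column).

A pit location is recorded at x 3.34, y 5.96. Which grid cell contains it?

(2, B)

Column index: ⌊(3.34 − 0.97) / 1.82⌋ = ⌊1.302⌋ = 1 → column B
Row offset from origin: ⌊(5.96 − 1.21) / 1.81⌋ = ⌊2.624⌋ = 2 → row 2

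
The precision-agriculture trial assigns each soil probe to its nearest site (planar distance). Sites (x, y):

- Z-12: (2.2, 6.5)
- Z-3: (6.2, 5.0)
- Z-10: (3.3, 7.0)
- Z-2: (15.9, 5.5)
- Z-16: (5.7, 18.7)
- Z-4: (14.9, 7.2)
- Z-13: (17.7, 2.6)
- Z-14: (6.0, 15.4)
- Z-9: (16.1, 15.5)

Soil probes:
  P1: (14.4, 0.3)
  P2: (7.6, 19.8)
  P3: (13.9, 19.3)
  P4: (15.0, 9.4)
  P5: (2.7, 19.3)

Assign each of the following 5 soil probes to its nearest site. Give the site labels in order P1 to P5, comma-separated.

P1 → Z-13 (d²=16.18)
P2 → Z-16 (d²=4.82)
P3 → Z-9 (d²=19.28)
P4 → Z-4 (d²=4.85)
P5 → Z-16 (d²=9.36)

Z-13, Z-16, Z-9, Z-4, Z-16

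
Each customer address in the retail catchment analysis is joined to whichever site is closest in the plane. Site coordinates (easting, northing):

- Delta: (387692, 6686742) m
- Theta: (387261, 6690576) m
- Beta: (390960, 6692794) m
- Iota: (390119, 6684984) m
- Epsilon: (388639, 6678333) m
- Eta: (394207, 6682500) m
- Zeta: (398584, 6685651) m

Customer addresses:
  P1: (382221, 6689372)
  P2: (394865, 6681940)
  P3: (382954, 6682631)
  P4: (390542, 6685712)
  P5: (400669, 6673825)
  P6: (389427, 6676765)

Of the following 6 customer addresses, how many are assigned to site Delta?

P1 → Theta
P2 → Eta
P3 → Delta
P4 → Iota
P5 → Eta
P6 → Epsilon
1 of the 6 goes to Delta.

1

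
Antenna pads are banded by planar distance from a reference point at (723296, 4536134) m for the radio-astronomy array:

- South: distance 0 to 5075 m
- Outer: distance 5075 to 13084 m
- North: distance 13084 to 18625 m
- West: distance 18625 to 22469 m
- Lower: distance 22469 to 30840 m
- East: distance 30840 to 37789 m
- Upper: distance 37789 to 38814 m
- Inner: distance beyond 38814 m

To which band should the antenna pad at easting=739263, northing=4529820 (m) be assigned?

Distance = √((739263−723296)² + (4529820−4536134)²) = √(254945089.000 + 39866596.000) = 17170.081 m.
13084 ≤ 17170.081 < 18625 → North.

North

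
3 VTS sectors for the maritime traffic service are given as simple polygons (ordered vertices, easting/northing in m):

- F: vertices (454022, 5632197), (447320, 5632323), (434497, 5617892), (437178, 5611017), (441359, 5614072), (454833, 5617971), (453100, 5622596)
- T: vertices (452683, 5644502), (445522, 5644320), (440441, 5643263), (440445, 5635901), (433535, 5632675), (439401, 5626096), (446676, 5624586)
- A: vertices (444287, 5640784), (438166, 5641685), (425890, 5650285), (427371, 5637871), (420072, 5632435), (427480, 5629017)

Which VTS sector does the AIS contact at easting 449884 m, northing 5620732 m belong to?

F

Cast a ray rightward from (449884, 5620732). For each polygon, the edges (by vertex number in listed order) whose endpoints lie on opposite sides of northing = 5620732, where each meets that height, and whether that is right or left of the point:
F: 2–3 at easting≈437020.5 (left), 6–7 at easting≈453798.4 (right) → 1 crossing.
T: no edge straddles that height → 0 crossings.
A: no edge straddles that height → 0 crossings.
Only F has an odd count, so the point is inside F.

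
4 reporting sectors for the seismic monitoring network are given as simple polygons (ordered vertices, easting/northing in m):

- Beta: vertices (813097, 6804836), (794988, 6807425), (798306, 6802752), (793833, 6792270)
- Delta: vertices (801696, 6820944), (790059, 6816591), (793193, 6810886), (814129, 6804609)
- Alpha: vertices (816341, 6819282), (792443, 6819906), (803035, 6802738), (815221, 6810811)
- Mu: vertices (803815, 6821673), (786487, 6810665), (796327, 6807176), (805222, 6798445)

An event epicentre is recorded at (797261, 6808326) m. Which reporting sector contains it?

Mu

Cast a ray rightward from (797261, 6808326). For each polygon, the edges (by vertex number in listed order) whose endpoints lie on opposite sides of northing = 6808326, where each meets that height, and whether that is right or left of the point:
Beta: no edge straddles that height → 0 crossings.
Delta: 3–4 at easting≈801731.5 (right), 4–1 at easting≈811299.9 (right) → 2 crossings.
Alpha: 2–3 at easting≈799587.4 (right), 3–4 at easting≈811470.0 (right) → 2 crossings.
Mu: 2–3 at easting≈793083.7 (left), 4–1 at easting≈804623.5 (right) → 1 crossing.
Only Mu has an odd count, so the point is inside Mu.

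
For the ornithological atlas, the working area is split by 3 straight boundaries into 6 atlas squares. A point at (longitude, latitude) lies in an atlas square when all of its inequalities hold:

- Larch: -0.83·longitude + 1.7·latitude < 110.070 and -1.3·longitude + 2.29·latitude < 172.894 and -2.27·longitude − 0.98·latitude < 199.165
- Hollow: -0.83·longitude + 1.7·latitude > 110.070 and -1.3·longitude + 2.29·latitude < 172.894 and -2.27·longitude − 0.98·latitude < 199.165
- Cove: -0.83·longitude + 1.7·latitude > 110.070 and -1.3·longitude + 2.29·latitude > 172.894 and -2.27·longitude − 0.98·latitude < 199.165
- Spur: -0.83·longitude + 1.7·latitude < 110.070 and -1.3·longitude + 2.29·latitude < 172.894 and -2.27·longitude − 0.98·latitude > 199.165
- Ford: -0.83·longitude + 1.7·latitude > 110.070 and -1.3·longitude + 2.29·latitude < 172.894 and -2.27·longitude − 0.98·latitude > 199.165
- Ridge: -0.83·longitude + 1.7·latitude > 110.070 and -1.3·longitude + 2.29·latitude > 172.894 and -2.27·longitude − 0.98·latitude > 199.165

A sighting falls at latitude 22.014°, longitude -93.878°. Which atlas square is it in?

-0.83·-93.878 + 1.7·22.014 = 115.343, which is > 110.070
-1.3·-93.878 + 2.29·22.014 = 172.453, which is < 172.894
-2.27·-93.878 − 0.98·22.014 = 191.529, which is < 199.165
This sign pattern matches Hollow.

Hollow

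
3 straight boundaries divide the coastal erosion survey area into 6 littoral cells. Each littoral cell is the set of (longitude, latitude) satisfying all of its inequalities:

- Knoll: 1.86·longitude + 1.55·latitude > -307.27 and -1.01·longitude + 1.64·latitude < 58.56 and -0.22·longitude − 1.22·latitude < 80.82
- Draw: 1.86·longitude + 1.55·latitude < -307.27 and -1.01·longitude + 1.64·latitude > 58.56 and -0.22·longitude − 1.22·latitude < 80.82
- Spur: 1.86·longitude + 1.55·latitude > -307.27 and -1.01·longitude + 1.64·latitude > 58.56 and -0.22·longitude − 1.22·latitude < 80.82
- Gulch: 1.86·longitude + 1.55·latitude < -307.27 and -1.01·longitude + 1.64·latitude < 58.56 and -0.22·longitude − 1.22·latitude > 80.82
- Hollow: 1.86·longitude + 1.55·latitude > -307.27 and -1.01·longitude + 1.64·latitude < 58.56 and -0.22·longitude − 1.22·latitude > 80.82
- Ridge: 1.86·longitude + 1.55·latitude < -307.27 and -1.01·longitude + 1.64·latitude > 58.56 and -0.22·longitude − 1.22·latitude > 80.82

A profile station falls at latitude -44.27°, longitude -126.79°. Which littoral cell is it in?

1.86·-126.79 + 1.55·-44.27 = -304.448, which is > -307.27
-1.01·-126.79 + 1.64·-44.27 = 55.455, which is < 58.56
-0.22·-126.79 − 1.22·-44.27 = 81.903, which is > 80.82
This sign pattern matches Hollow.

Hollow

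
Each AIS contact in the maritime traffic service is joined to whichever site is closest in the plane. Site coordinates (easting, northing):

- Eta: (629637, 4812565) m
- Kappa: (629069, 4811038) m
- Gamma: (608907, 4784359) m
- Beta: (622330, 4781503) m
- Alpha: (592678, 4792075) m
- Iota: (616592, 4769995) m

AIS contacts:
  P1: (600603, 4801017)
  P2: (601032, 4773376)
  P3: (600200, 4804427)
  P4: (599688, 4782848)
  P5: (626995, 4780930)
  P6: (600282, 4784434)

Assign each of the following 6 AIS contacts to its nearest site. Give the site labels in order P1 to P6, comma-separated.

Alpha, Gamma, Alpha, Gamma, Beta, Gamma

P1 → Alpha (d²=142764989.00)
P2 → Gamma (d²=182641914.00)
P3 → Alpha (d²=209152388.00)
P4 → Gamma (d²=87273082.00)
P5 → Beta (d²=22090554.00)
P6 → Gamma (d²=74396250.00)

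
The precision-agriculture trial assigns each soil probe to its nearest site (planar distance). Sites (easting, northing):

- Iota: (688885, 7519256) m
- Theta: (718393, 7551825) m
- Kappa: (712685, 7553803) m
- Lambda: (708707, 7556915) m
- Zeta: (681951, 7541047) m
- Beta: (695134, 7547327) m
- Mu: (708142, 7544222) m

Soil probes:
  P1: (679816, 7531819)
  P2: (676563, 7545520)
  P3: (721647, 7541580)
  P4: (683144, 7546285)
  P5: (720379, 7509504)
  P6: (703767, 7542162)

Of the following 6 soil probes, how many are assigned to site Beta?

P1 → Zeta
P2 → Zeta
P3 → Theta
P4 → Zeta
P5 → Iota
P6 → Mu
0 of the 6 go to Beta.

0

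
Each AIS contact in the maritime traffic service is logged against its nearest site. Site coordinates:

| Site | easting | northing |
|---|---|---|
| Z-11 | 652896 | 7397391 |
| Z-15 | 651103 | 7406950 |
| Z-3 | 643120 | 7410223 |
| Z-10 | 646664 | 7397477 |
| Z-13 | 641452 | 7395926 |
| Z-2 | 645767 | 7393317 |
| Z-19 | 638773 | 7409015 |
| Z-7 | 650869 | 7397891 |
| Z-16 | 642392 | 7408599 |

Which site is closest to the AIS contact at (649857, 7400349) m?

Squared distances to each site:
Z-11: 17985285.000; Z-15: 45125717.000; Z-3: 142883045.000; Z-10: 18443633.000; Z-13: 90206954.000; Z-2: 66177124.000; Z-19: 197954612.000; Z-7: 7065908.000; Z-16: 123788725.000.
Minimum at Z-7.

Z-7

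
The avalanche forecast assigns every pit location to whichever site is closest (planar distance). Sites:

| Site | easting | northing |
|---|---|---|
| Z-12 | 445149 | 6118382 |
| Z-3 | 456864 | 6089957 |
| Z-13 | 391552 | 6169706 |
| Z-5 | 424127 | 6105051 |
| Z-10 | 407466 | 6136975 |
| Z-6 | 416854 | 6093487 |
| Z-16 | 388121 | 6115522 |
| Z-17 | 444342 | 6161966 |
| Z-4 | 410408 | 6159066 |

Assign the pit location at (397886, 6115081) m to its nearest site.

Z-16

Squared distances to each site:
Z-12: 2244687770.000; Z-3: 4109619860.000; Z-13: 3024010181.000; Z-5: 789190981.000; Z-10: 571123636.000; Z-6: 826085860.000; Z-16: 95549706.000; Z-17: 4356363161.000; Z-4: 2091480709.000.
Minimum at Z-16.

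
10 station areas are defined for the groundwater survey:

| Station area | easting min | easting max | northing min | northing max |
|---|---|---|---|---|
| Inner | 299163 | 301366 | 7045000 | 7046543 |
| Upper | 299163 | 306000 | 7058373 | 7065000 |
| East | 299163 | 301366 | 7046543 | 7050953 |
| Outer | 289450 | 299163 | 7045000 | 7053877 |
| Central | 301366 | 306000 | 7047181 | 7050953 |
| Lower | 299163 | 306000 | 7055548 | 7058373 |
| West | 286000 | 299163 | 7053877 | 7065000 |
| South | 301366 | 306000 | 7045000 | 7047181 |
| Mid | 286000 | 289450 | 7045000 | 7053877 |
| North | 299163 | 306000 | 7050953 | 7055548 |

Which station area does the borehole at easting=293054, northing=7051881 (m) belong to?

Outer

The point has easting = 293054 and northing = 7051881.
Only Outer satisfies 289450 ≤ easting ≤ 299163 and 7045000 ≤ northing ≤ 7053877.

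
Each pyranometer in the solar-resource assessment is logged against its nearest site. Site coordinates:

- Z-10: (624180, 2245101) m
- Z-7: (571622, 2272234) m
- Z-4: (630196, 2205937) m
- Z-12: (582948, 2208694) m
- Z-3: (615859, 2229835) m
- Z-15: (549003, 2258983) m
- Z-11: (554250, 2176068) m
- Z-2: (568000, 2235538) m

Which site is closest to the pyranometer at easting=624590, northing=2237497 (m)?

Z-10

Squared distances to each site:
Z-10: 57988916.000; Z-7: 4012268193.000; Z-4: 1027460836.000; Z-12: 2563668973.000; Z-3: 134936605.000; Z-15: 6175042765.000; Z-11: 8721237641.000; Z-2: 3206265781.000.
Minimum at Z-10.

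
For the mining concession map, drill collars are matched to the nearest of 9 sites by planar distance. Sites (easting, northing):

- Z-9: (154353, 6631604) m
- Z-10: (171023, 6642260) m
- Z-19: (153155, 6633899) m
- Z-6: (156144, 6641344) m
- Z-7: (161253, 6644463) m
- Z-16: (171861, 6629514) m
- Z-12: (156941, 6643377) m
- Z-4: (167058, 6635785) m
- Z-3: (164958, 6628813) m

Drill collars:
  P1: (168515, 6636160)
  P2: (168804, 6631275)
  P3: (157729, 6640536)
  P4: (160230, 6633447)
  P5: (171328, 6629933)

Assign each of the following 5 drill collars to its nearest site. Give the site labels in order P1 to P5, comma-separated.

Z-4, Z-16, Z-6, Z-9, Z-16

P1 → Z-4 (d²=2263474.00)
P2 → Z-16 (d²=12446370.00)
P3 → Z-6 (d²=3165089.00)
P4 → Z-9 (d²=37935778.00)
P5 → Z-16 (d²=459650.00)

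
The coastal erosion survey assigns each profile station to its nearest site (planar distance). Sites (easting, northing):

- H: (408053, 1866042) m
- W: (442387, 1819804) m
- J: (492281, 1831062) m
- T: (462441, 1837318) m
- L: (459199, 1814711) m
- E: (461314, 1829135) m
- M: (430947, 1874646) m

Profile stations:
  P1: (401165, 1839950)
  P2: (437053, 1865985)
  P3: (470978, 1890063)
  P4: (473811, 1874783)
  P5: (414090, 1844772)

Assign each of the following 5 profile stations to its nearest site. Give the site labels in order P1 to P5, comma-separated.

P1 → H (d²=728237008.00)
P2 → M (d²=112296157.00)
P3 → M (d²=1840164850.00)
P4 → T (d²=1532903125.00)
P5 → H (d²=488858269.00)

H, M, M, T, H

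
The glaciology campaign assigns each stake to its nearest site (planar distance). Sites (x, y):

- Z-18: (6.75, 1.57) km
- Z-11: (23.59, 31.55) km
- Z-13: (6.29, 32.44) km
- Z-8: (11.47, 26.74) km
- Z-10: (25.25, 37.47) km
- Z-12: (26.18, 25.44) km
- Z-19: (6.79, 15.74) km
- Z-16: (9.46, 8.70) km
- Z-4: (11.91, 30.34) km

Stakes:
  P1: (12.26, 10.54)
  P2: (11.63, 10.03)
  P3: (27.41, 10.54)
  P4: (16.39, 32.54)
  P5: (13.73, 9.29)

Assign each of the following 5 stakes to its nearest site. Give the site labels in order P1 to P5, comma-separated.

P1 → Z-16 (d²=11.23)
P2 → Z-16 (d²=6.48)
P3 → Z-12 (d²=223.52)
P4 → Z-4 (d²=24.91)
P5 → Z-16 (d²=18.58)

Z-16, Z-16, Z-12, Z-4, Z-16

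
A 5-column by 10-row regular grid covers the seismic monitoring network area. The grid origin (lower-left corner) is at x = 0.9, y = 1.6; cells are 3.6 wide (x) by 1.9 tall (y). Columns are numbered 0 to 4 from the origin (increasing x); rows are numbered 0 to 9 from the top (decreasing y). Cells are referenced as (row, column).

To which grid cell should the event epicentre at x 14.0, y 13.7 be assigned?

Column index: ⌊(14.0 − 0.9) / 3.6⌋ = ⌊3.639⌋ = 3
Row offset from origin: ⌊(13.7 − 1.6) / 1.9⌋ = ⌊6.368⌋ = 6 → row 3 (counted from top)

(3, 3)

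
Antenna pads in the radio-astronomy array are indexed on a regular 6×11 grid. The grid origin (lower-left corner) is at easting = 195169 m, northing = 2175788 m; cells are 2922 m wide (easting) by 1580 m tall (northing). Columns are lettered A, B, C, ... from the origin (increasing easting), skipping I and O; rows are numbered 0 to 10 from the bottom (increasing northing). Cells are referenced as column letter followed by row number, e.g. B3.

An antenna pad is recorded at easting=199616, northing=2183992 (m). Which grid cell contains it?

B5

Column index: ⌊(199616 − 195169) / 2922⌋ = ⌊1.522⌋ = 1 → column B
Row offset from origin: ⌊(2183992 − 2175788) / 1580⌋ = ⌊5.192⌋ = 5 → row 5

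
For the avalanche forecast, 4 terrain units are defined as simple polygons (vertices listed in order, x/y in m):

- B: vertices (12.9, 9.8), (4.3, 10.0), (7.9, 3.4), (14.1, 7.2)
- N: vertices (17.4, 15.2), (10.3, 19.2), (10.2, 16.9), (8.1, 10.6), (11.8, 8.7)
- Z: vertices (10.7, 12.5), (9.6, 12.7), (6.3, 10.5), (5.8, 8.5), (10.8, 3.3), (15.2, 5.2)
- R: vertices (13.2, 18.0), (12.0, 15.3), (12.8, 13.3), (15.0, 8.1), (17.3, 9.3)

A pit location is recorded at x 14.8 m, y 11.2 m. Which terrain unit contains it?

R

Cast a ray rightward from (14.8, 11.2). For each polygon, the edges (by vertex number in listed order) whose endpoints lie on opposite sides of y = 11.2, where each meets that height, and whether that is right or left of the point:
B: no edge straddles that height → 0 crossings.
N: 3–4 at x≈8.30 (left), 5–1 at x≈13.95 (left) → 0 crossings.
Z: 2–3 at x≈7.35 (left), 6–1 at x≈11.50 (left) → 0 crossings.
R: 3–4 at x≈13.69 (left), 5–1 at x≈16.40 (right) → 1 crossing.
Only R has an odd count, so the point is inside R.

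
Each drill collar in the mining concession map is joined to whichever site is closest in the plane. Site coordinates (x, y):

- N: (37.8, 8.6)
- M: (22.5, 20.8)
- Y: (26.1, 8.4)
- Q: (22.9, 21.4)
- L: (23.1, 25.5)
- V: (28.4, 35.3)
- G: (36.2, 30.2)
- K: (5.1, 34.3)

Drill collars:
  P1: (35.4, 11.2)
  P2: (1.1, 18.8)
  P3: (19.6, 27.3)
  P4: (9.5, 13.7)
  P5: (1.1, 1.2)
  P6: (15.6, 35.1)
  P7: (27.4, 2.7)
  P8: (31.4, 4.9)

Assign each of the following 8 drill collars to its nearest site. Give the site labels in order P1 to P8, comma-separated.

N, K, L, M, Y, K, Y, Y

P1 → N (d²=12.52)
P2 → K (d²=256.25)
P3 → L (d²=15.49)
P4 → M (d²=219.41)
P5 → Y (d²=676.84)
P6 → K (d²=110.89)
P7 → Y (d²=34.18)
P8 → Y (d²=40.34)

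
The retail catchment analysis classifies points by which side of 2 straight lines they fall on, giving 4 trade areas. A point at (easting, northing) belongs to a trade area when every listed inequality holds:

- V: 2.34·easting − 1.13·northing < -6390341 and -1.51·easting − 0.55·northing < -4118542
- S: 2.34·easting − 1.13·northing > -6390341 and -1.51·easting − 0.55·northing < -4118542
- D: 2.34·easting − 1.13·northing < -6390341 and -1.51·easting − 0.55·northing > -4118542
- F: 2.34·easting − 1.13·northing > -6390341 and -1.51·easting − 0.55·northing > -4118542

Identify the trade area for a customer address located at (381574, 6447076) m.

2.34·381574 − 1.13·6447076 = -6392312.720, which is < -6390341
-1.51·381574 − 0.55·6447076 = -4122068.540, which is < -4118542
This sign pattern matches V.

V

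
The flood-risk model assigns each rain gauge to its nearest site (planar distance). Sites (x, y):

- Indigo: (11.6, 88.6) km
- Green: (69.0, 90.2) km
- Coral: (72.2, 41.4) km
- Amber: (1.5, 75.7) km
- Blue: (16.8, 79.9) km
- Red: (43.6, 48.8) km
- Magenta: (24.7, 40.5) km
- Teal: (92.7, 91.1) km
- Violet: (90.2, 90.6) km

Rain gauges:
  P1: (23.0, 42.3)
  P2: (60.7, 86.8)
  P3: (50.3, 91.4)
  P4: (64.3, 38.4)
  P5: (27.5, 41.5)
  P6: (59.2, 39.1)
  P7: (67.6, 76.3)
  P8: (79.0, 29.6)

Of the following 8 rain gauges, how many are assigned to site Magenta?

P1 → Magenta
P2 → Green
P3 → Green
P4 → Coral
P5 → Magenta
P6 → Coral
P7 → Green
P8 → Coral
2 of the 8 go to Magenta.

2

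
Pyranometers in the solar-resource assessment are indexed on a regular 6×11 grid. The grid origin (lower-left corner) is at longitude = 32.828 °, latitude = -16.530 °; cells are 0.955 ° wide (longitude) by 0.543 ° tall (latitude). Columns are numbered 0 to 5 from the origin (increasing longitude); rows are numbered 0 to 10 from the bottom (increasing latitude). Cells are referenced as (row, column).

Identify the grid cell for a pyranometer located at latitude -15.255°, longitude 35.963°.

Column index: ⌊(35.963 − 32.828) / 0.955⌋ = ⌊3.283⌋ = 3
Row offset from origin: ⌊(-15.255 − -16.530) / 0.543⌋ = ⌊2.348⌋ = 2 → row 2

(2, 3)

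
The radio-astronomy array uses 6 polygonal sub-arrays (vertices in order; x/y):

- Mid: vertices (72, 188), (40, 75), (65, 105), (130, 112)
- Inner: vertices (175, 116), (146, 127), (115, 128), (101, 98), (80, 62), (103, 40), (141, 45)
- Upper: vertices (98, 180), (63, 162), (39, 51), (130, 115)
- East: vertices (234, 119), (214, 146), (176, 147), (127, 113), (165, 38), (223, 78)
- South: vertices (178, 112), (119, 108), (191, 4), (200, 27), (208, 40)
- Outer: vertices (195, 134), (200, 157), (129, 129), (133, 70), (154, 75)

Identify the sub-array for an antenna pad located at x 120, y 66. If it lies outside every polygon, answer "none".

Inner

Cast a ray rightward from (120, 66). For each polygon, the edges (by vertex number in listed order) whose endpoints lie on opposite sides of y = 66, where each meets that height, and whether that is right or left of the point:
Mid: no edge straddles that height → 0 crossings.
Inner: 4–5 at x≈82.3 (left), 7–1 at x≈151.1 (right) → 1 crossing.
Upper: 2–3 at x≈42.2 (left), 3–4 at x≈60.3 (left) → 0 crossings.
East: 4–5 at x≈150.8 (right), 5–6 at x≈205.6 (right) → 2 crossings.
South: 2–3 at x≈148.1 (right), 5–1 at x≈197.2 (right) → 2 crossings.
Outer: no edge straddles that height → 0 crossings.
Only Inner has an odd count, so the point is inside Inner.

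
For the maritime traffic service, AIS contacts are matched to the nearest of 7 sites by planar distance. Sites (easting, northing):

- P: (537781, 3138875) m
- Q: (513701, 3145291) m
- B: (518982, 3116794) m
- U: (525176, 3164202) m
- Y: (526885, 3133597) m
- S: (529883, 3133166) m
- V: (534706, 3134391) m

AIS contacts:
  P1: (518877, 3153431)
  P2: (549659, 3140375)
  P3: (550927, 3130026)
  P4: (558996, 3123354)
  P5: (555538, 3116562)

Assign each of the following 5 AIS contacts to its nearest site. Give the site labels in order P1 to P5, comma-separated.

Q, P, P, P, V

P1 → Q (d²=93050576.00)
P2 → P (d²=143336884.00)
P3 → P (d²=251122117.00)
P4 → P (d²=690977666.00)
P5 → V (d²=751845465.00)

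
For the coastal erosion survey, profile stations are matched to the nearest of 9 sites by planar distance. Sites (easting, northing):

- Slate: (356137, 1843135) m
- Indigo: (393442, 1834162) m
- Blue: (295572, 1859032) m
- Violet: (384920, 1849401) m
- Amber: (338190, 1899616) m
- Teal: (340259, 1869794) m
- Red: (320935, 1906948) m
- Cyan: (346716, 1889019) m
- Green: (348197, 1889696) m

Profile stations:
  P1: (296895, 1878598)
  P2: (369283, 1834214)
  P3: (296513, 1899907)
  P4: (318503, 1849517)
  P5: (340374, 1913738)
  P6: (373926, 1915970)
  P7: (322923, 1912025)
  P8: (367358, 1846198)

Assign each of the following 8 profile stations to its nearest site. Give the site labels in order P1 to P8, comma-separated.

P1 → Blue (d²=384578685.00)
P2 → Slate (d²=252401557.00)
P3 → Red (d²=646009765.00)
P4 → Blue (d²=616365986.00)
P5 → Amber (d²=204200740.00)
P6 → Green (d²=1352304517.00)
P7 → Red (d²=29728073.00)
P8 → Slate (d²=135292810.00)

Blue, Slate, Red, Blue, Amber, Green, Red, Slate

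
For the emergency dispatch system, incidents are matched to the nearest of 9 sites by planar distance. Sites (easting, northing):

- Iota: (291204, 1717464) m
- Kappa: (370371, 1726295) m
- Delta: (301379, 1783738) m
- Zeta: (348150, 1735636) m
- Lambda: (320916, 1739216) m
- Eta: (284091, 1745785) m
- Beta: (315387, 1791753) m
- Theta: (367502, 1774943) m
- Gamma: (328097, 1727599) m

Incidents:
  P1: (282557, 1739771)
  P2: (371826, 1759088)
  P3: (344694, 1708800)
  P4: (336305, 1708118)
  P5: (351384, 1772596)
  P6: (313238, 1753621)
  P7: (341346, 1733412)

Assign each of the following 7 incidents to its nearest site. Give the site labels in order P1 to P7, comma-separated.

P1 → Eta (d²=38521352.00)
P2 → Theta (d²=270078001.00)
P3 → Gamma (d²=628862810.00)
P4 → Gamma (d²=446880625.00)
P5 → Theta (d²=265298333.00)
P6 → Lambda (d²=266455709.00)
P7 → Zeta (d²=51240592.00)

Eta, Theta, Gamma, Gamma, Theta, Lambda, Zeta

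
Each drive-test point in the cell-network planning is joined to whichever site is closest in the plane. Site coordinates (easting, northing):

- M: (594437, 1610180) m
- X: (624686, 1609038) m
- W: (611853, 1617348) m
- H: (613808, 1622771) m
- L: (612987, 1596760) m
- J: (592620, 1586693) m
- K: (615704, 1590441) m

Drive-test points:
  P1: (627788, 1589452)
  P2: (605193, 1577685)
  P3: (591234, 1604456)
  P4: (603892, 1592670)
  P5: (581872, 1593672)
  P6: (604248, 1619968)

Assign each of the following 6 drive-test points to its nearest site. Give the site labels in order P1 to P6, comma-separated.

P1 → K (d²=147001177.00)
P2 → J (d²=239224393.00)
P3 → M (d²=43023385.00)
P4 → L (d²=99447125.00)
P5 → J (d²=164225945.00)
P6 → W (d²=64700425.00)

K, J, M, L, J, W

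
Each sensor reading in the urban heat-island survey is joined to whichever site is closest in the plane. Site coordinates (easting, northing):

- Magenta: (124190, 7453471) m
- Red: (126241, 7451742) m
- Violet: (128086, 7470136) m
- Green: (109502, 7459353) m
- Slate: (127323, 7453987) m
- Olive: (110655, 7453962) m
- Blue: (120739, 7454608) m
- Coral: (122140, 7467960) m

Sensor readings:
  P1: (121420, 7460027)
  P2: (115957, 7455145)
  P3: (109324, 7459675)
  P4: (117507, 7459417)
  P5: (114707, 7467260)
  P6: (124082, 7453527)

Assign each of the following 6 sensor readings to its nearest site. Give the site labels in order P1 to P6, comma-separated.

Blue, Blue, Green, Blue, Coral, Magenta

P1 → Blue (d²=29829322.00)
P2 → Blue (d²=23155893.00)
P3 → Green (d²=135368.00)
P4 → Blue (d²=33572305.00)
P5 → Coral (d²=55739489.00)
P6 → Magenta (d²=14800.00)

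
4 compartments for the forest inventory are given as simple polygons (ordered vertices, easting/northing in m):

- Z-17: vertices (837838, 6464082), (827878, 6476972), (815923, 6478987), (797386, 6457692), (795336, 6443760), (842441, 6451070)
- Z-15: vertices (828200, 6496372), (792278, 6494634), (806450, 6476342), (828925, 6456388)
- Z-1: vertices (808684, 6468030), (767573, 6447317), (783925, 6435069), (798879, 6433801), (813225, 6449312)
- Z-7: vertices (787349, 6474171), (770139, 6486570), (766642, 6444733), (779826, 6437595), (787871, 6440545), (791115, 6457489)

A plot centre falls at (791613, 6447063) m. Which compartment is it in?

Cast a ray rightward from (791613, 6447063). For each polygon, the edges (by vertex number in listed order) whose endpoints lie on opposite sides of northing = 6447063, where each meets that height, and whether that is right or left of the point:
Z-17: 4–5 at easting≈795822.0 (right), 5–6 at easting≈816620.2 (right) → 2 crossings.
Z-15: no edge straddles that height → 0 crossings.
Z-1: 2–3 at easting≈767912.1 (left), 4–5 at easting≈811144.9 (right) → 1 crossing.
Z-7: 2–3 at easting≈766836.8 (left), 5–6 at easting≈789118.9 (left) → 0 crossings.
Only Z-1 has an odd count, so the point is inside Z-1.

Z-1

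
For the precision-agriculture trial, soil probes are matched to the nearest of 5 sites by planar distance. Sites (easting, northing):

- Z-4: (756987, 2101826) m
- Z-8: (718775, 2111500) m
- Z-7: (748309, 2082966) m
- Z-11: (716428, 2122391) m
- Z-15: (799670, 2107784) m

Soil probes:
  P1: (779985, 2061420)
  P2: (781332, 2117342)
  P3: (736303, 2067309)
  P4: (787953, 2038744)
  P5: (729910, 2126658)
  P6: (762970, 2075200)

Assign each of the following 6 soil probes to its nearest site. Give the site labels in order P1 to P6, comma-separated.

P1 → Z-7 (d²=1467599092.00)
P2 → Z-15 (d²=427637608.00)
P3 → Z-7 (d²=389285685.00)
P4 → Z-7 (d²=3527232020.00)
P5 → Z-11 (d²=199971613.00)
P6 → Z-7 (d²=275255677.00)

Z-7, Z-15, Z-7, Z-7, Z-11, Z-7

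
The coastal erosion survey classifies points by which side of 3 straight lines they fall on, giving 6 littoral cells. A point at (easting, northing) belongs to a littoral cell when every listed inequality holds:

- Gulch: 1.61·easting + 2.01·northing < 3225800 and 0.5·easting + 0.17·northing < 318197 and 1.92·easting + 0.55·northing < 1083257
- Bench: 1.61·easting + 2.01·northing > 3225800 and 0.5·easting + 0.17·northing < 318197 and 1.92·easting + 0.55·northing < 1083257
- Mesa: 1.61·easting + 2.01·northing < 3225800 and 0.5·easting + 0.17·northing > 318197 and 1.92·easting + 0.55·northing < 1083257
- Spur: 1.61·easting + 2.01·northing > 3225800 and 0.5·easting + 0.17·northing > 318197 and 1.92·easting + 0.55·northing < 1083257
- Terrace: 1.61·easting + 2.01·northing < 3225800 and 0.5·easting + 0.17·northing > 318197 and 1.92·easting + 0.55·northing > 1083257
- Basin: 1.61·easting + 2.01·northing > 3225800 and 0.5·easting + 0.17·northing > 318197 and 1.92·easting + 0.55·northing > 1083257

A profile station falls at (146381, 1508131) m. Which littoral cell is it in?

1.61·146381 + 2.01·1508131 = 3267016.720, which is > 3225800
0.5·146381 + 0.17·1508131 = 329572.770, which is > 318197
1.92·146381 + 0.55·1508131 = 1110523.570, which is > 1083257
This sign pattern matches Basin.

Basin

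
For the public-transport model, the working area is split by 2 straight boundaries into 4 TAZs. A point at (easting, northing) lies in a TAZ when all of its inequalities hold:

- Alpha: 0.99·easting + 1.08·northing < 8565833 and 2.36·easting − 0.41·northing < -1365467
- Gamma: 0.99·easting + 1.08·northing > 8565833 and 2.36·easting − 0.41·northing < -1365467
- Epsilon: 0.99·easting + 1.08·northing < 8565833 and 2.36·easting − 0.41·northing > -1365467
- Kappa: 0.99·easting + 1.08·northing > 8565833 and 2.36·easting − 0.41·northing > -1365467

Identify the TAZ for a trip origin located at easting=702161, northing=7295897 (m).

0.99·702161 + 1.08·7295897 = 8574708.150, which is > 8565833
2.36·702161 − 0.41·7295897 = -1334217.810, which is > -1365467
This sign pattern matches Kappa.

Kappa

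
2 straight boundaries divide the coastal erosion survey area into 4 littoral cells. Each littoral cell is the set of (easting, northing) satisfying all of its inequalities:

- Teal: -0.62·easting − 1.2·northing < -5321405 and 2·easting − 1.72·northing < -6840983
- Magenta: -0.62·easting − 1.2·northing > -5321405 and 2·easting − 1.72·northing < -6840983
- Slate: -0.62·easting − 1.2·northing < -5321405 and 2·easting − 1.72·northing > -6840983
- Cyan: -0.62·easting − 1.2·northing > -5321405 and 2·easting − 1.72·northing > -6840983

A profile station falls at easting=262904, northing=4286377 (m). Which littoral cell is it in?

-0.62·262904 − 1.2·4286377 = -5306652.880, which is > -5321405
2·262904 − 1.72·4286377 = -6846760.440, which is < -6840983
This sign pattern matches Magenta.

Magenta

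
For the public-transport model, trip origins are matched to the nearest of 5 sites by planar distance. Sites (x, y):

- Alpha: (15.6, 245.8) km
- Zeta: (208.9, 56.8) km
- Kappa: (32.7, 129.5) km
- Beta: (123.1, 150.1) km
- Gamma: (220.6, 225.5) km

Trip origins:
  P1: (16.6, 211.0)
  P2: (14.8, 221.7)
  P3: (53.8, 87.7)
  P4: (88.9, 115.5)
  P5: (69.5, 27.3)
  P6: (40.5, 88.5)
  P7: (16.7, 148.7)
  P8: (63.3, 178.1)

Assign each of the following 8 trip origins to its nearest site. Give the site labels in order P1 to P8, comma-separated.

P1 → Alpha (d²=1212.04)
P2 → Alpha (d²=581.45)
P3 → Kappa (d²=2192.45)
P4 → Beta (d²=2366.80)
P5 → Kappa (d²=11799.08)
P6 → Kappa (d²=1741.84)
P7 → Kappa (d²=624.64)
P8 → Kappa (d²=3298.32)

Alpha, Alpha, Kappa, Beta, Kappa, Kappa, Kappa, Kappa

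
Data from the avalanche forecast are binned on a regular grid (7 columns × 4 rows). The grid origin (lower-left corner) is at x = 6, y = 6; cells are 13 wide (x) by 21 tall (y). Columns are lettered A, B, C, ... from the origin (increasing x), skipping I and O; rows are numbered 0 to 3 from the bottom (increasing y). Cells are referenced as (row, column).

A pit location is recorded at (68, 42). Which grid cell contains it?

Column index: ⌊(68 − 6) / 13⌋ = ⌊4.769⌋ = 4 → column E
Row offset from origin: ⌊(42 − 6) / 21⌋ = ⌊1.714⌋ = 1 → row 1

(1, E)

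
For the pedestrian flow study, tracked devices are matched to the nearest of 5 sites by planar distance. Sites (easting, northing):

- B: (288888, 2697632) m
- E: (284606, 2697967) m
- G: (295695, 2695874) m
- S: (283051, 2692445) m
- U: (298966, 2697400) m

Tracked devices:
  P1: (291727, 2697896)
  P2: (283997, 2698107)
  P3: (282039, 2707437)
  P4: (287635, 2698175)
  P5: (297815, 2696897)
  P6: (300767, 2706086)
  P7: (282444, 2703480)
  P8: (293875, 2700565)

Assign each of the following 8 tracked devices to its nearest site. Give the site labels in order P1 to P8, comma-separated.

B, E, E, B, U, U, E, G

P1 → B (d²=8129617.00)
P2 → E (d²=390481.00)
P3 → E (d²=96270389.00)
P4 → B (d²=1864858.00)
P5 → U (d²=1577810.00)
P6 → U (d²=78690197.00)
P7 → E (d²=35067413.00)
P8 → G (d²=25317881.00)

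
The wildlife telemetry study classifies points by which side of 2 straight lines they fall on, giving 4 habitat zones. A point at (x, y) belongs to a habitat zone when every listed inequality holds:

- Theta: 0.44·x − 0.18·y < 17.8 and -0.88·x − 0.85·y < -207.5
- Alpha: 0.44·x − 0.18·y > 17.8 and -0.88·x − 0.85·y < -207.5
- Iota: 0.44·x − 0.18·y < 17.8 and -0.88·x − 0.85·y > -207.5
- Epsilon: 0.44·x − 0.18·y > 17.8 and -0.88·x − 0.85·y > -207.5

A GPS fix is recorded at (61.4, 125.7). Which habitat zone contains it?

0.44·61.4 − 0.18·125.7 = 4.390, which is < 17.8
-0.88·61.4 − 0.85·125.7 = -160.877, which is > -207.5
This sign pattern matches Iota.

Iota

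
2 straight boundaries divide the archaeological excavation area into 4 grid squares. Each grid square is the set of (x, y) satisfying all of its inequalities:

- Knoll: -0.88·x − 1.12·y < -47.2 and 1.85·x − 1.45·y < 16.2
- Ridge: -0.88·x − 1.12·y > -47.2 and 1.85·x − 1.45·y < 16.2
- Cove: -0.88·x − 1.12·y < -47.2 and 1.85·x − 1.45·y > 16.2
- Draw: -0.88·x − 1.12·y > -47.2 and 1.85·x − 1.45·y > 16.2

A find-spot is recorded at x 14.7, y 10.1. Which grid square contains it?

Ridge

-0.88·14.7 − 1.12·10.1 = -24.248, which is > -47.2
1.85·14.7 − 1.45·10.1 = 12.550, which is < 16.2
This sign pattern matches Ridge.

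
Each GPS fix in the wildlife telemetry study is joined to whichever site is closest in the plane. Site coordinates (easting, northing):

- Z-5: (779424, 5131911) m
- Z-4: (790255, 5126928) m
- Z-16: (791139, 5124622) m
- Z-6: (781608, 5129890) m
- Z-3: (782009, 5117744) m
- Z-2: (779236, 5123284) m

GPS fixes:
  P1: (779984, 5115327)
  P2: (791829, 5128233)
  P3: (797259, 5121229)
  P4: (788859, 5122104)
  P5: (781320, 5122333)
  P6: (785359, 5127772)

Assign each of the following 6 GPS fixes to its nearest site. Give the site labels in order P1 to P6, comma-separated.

P1 → Z-3 (d²=9942514.00)
P2 → Z-4 (d²=4180501.00)
P3 → Z-16 (d²=48966849.00)
P4 → Z-16 (d²=11538724.00)
P5 → Z-2 (d²=5247457.00)
P6 → Z-6 (d²=18555925.00)

Z-3, Z-4, Z-16, Z-16, Z-2, Z-6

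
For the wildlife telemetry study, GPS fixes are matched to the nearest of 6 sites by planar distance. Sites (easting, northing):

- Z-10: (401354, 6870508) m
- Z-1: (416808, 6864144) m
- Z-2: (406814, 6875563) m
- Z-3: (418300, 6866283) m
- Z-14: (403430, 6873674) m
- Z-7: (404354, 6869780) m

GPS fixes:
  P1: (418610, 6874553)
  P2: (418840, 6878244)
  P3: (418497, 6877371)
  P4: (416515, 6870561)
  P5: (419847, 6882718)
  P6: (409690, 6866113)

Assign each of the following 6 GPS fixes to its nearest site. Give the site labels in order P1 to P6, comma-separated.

P1 → Z-3 (d²=68489000.00)
P2 → Z-3 (d²=143357121.00)
P3 → Z-3 (d²=122982553.00)
P4 → Z-3 (d²=21487509.00)
P5 → Z-2 (d²=221053114.00)
P6 → Z-7 (d²=41919785.00)

Z-3, Z-3, Z-3, Z-3, Z-2, Z-7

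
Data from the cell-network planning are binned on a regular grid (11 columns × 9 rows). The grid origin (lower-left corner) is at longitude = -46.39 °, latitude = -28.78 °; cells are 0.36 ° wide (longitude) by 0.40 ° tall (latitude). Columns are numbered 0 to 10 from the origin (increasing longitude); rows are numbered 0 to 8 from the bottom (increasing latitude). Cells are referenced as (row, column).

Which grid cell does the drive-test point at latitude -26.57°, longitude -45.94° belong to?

Column index: ⌊(-45.94 − -46.39) / 0.36⌋ = ⌊1.250⌋ = 1
Row offset from origin: ⌊(-26.57 − -28.78) / 0.40⌋ = ⌊5.525⌋ = 5 → row 5

(5, 1)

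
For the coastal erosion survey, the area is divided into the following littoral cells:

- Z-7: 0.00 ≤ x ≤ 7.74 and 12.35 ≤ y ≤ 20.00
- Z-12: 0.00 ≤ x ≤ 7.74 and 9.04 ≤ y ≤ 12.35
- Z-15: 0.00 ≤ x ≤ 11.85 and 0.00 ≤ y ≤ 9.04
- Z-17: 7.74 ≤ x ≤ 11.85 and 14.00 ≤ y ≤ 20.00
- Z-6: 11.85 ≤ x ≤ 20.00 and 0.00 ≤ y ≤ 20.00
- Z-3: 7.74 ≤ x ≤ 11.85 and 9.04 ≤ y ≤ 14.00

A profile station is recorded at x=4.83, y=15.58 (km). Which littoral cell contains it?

Z-7

The point has x = 4.83 and y = 15.58.
Only Z-7 satisfies 0.00 ≤ x ≤ 7.74 and 12.35 ≤ y ≤ 20.00.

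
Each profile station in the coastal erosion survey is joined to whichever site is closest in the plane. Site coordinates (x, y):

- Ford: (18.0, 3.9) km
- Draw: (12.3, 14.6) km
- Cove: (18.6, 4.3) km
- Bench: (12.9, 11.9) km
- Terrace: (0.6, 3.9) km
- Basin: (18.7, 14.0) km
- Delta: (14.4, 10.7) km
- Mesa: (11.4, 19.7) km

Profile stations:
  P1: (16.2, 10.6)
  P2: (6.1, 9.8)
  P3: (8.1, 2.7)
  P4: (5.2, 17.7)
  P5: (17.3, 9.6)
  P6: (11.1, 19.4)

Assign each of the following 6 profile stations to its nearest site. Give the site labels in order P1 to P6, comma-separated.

Delta, Bench, Terrace, Mesa, Delta, Mesa

P1 → Delta (d²=3.25)
P2 → Bench (d²=50.65)
P3 → Terrace (d²=57.69)
P4 → Mesa (d²=42.44)
P5 → Delta (d²=9.62)
P6 → Mesa (d²=0.18)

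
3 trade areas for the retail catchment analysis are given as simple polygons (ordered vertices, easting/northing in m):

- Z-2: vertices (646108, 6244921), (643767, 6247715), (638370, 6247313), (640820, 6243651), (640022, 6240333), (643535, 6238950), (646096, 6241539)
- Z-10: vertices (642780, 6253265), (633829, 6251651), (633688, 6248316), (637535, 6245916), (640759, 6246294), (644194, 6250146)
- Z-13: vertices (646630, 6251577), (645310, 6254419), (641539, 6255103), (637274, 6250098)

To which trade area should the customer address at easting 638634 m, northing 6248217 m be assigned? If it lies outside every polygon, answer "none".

Z-10

Cast a ray rightward from (638634, 6248217). For each polygon, the edges (by vertex number in listed order) whose endpoints lie on opposite sides of northing = 6248217, where each meets that height, and whether that is right or left of the point:
Z-2: no edge straddles that height → 0 crossings.
Z-10: 3–4 at easting≈633846.7 (left), 5–6 at easting≈642473.8 (right) → 1 crossing.
Z-13: no edge straddles that height → 0 crossings.
Only Z-10 has an odd count, so the point is inside Z-10.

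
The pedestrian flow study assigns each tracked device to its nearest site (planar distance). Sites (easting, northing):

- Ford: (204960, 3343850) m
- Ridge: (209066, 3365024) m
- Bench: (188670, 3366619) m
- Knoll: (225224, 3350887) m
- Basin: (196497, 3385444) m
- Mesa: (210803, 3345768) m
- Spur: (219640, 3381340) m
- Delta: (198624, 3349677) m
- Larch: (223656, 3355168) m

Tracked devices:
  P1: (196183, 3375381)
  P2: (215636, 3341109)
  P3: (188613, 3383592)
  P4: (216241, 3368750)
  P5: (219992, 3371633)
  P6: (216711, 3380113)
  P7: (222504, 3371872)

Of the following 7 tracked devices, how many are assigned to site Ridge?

P1 → Basin
P2 → Mesa
P3 → Basin
P4 → Ridge
P5 → Spur
P6 → Spur
P7 → Spur
1 of the 7 goes to Ridge.

1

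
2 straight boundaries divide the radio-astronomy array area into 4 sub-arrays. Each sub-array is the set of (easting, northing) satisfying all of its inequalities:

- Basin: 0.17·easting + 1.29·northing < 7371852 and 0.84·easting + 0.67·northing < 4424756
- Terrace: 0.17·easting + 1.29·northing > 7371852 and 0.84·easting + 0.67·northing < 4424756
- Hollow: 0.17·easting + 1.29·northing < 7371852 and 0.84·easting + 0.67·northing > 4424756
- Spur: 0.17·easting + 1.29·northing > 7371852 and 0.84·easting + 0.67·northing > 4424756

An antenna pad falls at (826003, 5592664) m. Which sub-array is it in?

0.17·826003 + 1.29·5592664 = 7354957.070, which is < 7371852
0.84·826003 + 0.67·5592664 = 4440927.400, which is > 4424756
This sign pattern matches Hollow.

Hollow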